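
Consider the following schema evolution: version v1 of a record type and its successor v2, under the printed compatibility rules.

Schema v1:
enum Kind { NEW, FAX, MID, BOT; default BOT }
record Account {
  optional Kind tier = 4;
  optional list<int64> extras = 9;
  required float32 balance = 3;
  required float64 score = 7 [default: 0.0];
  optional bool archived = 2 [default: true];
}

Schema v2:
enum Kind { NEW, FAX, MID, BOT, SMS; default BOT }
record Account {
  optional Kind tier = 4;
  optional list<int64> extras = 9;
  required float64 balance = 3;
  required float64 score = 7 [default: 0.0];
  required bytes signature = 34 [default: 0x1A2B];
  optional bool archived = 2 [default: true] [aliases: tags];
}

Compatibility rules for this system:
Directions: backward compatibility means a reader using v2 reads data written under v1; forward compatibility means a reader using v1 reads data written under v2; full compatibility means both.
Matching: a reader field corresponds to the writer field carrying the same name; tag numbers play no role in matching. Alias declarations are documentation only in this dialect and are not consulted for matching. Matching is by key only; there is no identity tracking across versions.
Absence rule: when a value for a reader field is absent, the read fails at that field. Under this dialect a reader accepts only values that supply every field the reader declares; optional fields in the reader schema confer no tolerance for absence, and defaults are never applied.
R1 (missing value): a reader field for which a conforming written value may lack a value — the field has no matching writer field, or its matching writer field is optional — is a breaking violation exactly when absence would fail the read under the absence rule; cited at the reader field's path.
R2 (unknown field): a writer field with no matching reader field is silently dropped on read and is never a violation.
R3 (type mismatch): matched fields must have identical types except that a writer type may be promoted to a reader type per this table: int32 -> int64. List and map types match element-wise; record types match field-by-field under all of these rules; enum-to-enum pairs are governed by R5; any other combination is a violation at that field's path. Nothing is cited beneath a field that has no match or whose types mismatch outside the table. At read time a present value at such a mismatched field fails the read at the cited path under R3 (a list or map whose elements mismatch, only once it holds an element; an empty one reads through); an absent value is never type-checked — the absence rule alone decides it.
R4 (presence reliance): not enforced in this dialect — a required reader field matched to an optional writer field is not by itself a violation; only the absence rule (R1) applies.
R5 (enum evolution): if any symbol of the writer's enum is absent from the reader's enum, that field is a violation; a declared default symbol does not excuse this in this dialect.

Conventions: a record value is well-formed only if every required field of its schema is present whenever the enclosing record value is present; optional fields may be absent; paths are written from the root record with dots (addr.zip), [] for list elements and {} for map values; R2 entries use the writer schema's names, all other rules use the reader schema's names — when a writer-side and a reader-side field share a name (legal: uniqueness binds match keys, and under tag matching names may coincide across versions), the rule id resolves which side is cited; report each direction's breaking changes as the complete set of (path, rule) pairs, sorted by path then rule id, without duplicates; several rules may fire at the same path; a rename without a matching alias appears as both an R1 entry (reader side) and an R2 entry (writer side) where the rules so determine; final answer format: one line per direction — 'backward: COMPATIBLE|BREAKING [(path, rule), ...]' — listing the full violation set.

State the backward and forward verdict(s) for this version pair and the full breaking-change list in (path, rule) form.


the writer's type comes first in each Account pair
backward analysis of Account with v2 as reader and v1 as writer:
  writer optional, Kind -> Kind: reader tier maps from writer tier
  writer optional, list<int64> -> list<int64>: reader extras maps from writer extras
  writer required, float32 -> float64: reader balance maps from writer balance
  writer required, float64 -> float64: reader score maps from writer score
  signature: no writer-side match
  writer optional, bool -> bool: reader archived maps from writer archived
  violation R1 at archived
  violation R3 at balance
  violation R1 at extras
  violation R1 at signature
  violation R1 at tier
  => 5 violation(s): backward is BREAKING for Account
forward analysis of Account with v1 as reader and v2 as writer:
  writer optional, Kind -> Kind: reader tier maps from writer tier
  writer optional, list<int64> -> list<int64>: reader extras maps from writer extras
  writer required, float64 -> float32: reader balance maps from writer balance
  writer required, float64 -> float64: reader score maps from writer score
  writer optional, bool -> bool: reader archived maps from writer archived
  signature (writer side), unknown to reader
  violation R1 at archived
  violation R3 at balance
  violation R1 at extras
  violation R1 at tier
  violation R5 at tier
  => 5 violation(s): forward is BREAKING for Account

backward: BREAKING [(archived, R1), (balance, R3), (extras, R1), (signature, R1), (tier, R1)]; forward: BREAKING [(archived, R1), (balance, R3), (extras, R1), (tier, R1), (tier, R5)]


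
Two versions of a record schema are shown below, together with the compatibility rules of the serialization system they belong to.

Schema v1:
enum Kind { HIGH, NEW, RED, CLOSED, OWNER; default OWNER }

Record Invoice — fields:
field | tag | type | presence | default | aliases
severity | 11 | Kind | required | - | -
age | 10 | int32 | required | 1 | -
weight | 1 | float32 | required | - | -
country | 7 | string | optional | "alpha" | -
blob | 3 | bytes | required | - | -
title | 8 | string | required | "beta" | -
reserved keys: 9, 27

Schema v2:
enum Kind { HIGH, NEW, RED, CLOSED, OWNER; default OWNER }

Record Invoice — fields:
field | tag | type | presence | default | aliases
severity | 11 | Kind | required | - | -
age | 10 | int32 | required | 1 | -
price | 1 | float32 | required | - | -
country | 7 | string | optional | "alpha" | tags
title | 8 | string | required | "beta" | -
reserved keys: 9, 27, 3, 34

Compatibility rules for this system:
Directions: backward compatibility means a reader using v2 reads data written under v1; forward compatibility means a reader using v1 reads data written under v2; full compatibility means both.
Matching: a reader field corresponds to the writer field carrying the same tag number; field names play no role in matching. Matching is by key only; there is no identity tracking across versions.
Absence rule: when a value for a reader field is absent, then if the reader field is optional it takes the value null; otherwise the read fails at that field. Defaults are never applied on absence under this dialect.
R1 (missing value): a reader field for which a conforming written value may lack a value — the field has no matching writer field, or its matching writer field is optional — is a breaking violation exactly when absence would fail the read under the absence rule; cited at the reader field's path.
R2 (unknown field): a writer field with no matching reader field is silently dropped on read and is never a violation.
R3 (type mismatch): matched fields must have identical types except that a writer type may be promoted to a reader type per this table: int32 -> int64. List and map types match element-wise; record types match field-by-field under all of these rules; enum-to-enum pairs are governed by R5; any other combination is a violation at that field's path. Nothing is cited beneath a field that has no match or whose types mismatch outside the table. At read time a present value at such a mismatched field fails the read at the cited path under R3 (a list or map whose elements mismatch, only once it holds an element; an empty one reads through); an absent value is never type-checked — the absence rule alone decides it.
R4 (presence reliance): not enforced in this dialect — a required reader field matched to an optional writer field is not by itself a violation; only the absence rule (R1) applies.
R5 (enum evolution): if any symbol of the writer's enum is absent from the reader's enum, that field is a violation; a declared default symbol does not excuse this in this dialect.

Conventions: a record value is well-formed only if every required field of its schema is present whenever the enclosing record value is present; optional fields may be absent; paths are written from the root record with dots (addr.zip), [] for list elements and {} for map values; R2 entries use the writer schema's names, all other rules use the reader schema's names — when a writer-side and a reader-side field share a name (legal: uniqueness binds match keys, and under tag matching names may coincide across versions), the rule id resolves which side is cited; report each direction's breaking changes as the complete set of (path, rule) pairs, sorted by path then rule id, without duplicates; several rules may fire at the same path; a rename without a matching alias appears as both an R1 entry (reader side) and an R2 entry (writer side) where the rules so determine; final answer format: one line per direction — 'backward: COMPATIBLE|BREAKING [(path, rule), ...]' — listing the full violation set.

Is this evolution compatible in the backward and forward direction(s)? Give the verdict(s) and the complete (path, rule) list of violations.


arrows below run writer -> reader for Invoice
checking backward for Invoice: reader v2 against writer v1:
  Kind -> Kind, writer required: severity aligns to severity
  int32 -> int32, writer required: age aligns to age
  float32 -> float32, writer required: price aligns to weight
  string -> string, writer optional: country aligns to country
  string -> string, writer required: title aligns to title
  writer blob: unknown to reader
  => backward: COMPATIBLE
checking forward for Invoice: reader v1 against writer v2:
  Kind -> Kind, writer required: severity aligns to severity
  int32 -> int32, writer required: age aligns to age
  float32 -> float32, writer required: weight aligns to price
  string -> string, writer optional: country aligns to country
  blob: no writer-side match
  string -> string, writer required: title aligns to title
  R1 fires at blob
  => 1 violation(s): forward is BREAKING for Invoice

backward: COMPATIBLE []; forward: BREAKING [(blob, R1)]


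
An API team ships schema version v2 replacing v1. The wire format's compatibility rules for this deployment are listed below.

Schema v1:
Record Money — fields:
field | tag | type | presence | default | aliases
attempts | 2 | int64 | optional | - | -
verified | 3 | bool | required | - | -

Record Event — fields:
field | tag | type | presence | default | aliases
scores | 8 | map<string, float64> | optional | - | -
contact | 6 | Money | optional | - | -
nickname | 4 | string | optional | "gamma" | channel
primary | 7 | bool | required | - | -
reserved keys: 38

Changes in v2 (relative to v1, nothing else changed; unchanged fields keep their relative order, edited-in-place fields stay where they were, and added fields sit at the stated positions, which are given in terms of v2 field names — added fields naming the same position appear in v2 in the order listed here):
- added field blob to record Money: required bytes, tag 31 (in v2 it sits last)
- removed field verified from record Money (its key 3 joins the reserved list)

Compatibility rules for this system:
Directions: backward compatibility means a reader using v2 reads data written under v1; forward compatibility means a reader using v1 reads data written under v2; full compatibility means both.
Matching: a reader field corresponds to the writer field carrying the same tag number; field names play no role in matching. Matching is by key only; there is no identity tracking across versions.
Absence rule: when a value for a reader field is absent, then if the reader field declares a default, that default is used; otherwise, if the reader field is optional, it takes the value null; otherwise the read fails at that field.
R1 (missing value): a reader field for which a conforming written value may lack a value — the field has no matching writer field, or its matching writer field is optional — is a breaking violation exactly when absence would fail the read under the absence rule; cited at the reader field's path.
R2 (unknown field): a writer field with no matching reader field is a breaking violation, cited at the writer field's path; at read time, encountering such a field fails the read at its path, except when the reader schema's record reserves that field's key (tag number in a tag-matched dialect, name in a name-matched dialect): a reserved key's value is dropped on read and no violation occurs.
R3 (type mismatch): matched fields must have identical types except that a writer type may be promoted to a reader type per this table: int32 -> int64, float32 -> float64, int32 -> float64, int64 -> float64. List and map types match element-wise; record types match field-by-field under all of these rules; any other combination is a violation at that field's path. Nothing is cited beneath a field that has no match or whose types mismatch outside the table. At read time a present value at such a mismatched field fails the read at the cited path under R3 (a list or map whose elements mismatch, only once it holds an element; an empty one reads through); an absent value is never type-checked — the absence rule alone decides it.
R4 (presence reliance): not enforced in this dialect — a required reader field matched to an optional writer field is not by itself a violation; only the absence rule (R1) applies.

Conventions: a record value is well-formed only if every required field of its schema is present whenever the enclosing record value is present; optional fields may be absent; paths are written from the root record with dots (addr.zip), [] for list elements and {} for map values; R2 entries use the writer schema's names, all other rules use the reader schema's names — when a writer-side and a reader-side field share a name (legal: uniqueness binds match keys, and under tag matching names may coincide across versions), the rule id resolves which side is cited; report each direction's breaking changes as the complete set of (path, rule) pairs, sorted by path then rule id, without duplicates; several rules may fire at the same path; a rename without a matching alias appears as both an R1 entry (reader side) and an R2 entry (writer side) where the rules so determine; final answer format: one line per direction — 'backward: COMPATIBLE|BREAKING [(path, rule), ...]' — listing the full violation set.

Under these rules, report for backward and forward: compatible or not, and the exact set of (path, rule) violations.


each type pair in Event: writer, then reader
checking backward for Event: reader v2 against writer v1:
  writer optional, map<string, float64> -> map<string, float64>: reader scores maps from writer scores
  writer optional, Money -> Money: reader contact maps from writer contact
  writer optional, string -> string: reader nickname maps from writer nickname
  writer required, bool -> bool: reader primary maps from writer primary
  writer optional, int64 -> int64: reader contact.attempts maps from writer contact.attempts
  contact.blob: no writer-side match
  writer field contact.verified has no reader counterpart
  R1 fires at contact.blob
  => backward verdict for Event: BREAKING, 1 violation(s)
checking forward for Event: reader v1 against writer v2:
  writer optional, map<string, float64> -> map<string, float64>: reader scores maps from writer scores
  writer optional, Money -> Money: reader contact maps from writer contact
  writer optional, string -> string: reader nickname maps from writer nickname
  writer required, bool -> bool: reader primary maps from writer primary
  writer optional, int64 -> int64: reader contact.attempts maps from writer contact.attempts
  contact.verified: no writer-side match
  writer field contact.blob has no reader counterpart
  R2 fires at contact.blob
  R1 fires at contact.verified
  => forward verdict for Event: BREAKING, 2 violation(s)

backward: BREAKING [(contact.blob, R1)]; forward: BREAKING [(contact.blob, R2), (contact.verified, R1)]


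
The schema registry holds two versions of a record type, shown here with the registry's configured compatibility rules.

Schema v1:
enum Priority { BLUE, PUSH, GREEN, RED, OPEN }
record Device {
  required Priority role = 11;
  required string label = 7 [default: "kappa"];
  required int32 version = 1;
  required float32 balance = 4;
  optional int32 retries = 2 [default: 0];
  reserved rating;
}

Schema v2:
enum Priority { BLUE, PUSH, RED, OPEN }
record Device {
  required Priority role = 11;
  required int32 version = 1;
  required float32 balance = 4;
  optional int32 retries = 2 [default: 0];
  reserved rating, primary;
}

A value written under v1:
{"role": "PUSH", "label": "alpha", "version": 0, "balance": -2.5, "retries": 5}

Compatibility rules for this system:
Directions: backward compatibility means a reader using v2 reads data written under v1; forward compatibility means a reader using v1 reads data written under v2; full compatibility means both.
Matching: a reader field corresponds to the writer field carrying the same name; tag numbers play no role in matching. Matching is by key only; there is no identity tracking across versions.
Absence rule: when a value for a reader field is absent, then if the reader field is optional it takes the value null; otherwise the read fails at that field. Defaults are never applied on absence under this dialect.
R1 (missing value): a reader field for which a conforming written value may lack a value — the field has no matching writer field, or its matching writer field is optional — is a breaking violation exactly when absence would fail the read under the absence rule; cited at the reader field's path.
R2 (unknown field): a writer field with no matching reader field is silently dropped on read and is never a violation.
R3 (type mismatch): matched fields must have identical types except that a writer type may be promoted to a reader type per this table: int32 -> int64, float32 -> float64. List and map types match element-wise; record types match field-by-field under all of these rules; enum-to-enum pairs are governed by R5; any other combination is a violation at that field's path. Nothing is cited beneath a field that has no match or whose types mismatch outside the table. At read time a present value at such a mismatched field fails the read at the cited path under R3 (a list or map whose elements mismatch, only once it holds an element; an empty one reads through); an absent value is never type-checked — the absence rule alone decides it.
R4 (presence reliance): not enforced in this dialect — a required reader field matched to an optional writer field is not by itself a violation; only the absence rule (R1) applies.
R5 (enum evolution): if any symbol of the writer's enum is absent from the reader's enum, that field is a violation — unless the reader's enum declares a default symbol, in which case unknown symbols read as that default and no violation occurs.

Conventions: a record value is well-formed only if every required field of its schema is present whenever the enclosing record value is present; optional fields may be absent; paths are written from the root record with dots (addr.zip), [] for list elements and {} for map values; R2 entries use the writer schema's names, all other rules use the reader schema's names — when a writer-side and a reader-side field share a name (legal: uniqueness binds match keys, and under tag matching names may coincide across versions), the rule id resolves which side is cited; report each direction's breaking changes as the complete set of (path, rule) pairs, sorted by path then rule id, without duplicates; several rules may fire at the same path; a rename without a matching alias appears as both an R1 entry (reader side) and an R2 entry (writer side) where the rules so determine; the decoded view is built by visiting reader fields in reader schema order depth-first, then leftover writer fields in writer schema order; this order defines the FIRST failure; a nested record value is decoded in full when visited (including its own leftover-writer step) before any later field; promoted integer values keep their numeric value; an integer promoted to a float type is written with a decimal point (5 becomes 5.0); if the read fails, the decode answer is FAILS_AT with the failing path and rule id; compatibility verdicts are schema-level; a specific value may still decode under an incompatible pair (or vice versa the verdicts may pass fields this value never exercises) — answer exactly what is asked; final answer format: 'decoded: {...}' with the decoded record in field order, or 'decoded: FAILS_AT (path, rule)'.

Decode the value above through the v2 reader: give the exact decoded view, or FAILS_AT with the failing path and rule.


decoded: {"role": "PUSH", "version": 0, "balance": -2.5, "retries": 5}

in Device below, arrows point writer -> reader
decode (reader v2):
  role := "PUSH"
  version := 0
  balance := -2.5
  retries := 5
  writer label: unmatched, discarded
  => decoded: {"role": "PUSH", "version": 0, "balance": -2.5, "retries": 5}
the rest of the Device diff is inert for this question:
  enum Priority (field role in record Device): symbol GREEN removed -> shifts the Device verdicts, not this decode


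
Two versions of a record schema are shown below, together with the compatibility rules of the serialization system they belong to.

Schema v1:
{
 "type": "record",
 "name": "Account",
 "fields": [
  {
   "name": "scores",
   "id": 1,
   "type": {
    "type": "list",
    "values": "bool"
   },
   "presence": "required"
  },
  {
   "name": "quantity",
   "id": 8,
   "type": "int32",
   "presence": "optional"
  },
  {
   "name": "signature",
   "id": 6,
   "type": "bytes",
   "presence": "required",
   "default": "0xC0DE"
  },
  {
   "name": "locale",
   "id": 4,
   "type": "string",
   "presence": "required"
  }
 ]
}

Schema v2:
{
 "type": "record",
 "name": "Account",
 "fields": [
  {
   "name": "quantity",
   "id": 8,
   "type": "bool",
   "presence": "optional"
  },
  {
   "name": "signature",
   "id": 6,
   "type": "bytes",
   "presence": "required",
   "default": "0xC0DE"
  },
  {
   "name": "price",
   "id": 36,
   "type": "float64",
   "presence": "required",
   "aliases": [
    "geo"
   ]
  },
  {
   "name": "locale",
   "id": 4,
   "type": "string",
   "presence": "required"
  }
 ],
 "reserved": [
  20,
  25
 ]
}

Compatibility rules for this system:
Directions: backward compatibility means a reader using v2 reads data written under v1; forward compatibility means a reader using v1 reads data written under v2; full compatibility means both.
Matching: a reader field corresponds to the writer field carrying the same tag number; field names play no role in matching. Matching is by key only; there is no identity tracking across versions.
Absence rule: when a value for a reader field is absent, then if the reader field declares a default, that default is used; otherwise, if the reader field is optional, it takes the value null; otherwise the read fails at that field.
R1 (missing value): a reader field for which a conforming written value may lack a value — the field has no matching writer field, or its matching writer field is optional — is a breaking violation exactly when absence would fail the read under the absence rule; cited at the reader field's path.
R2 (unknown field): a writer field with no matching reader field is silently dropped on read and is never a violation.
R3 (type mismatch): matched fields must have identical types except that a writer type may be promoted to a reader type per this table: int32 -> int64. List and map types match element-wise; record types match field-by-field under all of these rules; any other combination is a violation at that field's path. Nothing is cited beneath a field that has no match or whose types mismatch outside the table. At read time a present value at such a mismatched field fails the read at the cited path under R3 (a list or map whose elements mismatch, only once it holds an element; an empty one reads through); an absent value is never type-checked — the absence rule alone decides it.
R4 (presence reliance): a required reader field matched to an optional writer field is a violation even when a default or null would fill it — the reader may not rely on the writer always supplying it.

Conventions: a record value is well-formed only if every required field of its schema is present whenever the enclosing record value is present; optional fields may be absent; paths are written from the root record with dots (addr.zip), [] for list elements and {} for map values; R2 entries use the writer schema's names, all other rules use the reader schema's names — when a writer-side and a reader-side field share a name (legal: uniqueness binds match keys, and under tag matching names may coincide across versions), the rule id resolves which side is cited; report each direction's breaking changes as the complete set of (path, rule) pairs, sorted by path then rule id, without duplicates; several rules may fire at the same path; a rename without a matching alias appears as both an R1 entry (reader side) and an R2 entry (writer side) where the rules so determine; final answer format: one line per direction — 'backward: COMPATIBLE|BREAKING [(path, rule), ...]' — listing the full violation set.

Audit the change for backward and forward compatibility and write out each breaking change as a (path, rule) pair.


arrows below run writer -> reader for Account
backward for Account (reader v2, writer v1):
  quantity <- quantity (int32 -> bool, writer optional)
  signature <- signature (bytes -> bytes, writer required)
  price has no writer counterpart
  locale <- locale (string -> string, writer required)
  writer field scores has no reader counterpart
  breaking: (price, R1)
  breaking: (quantity, R3)
  backward on Account therefore BREAKING (2)
forward for Account (reader v1, writer v2):
  scores has no writer counterpart
  quantity <- quantity (bool -> int32, writer optional)
  signature <- signature (bytes -> bytes, writer required)
  locale <- locale (string -> string, writer required)
  writer field price has no reader counterpart
  breaking: (quantity, R3)
  breaking: (scores, R1)
  forward on Account therefore BREAKING (2)

backward: BREAKING [(price, R1), (quantity, R3)]; forward: BREAKING [(quantity, R3), (scores, R1)]


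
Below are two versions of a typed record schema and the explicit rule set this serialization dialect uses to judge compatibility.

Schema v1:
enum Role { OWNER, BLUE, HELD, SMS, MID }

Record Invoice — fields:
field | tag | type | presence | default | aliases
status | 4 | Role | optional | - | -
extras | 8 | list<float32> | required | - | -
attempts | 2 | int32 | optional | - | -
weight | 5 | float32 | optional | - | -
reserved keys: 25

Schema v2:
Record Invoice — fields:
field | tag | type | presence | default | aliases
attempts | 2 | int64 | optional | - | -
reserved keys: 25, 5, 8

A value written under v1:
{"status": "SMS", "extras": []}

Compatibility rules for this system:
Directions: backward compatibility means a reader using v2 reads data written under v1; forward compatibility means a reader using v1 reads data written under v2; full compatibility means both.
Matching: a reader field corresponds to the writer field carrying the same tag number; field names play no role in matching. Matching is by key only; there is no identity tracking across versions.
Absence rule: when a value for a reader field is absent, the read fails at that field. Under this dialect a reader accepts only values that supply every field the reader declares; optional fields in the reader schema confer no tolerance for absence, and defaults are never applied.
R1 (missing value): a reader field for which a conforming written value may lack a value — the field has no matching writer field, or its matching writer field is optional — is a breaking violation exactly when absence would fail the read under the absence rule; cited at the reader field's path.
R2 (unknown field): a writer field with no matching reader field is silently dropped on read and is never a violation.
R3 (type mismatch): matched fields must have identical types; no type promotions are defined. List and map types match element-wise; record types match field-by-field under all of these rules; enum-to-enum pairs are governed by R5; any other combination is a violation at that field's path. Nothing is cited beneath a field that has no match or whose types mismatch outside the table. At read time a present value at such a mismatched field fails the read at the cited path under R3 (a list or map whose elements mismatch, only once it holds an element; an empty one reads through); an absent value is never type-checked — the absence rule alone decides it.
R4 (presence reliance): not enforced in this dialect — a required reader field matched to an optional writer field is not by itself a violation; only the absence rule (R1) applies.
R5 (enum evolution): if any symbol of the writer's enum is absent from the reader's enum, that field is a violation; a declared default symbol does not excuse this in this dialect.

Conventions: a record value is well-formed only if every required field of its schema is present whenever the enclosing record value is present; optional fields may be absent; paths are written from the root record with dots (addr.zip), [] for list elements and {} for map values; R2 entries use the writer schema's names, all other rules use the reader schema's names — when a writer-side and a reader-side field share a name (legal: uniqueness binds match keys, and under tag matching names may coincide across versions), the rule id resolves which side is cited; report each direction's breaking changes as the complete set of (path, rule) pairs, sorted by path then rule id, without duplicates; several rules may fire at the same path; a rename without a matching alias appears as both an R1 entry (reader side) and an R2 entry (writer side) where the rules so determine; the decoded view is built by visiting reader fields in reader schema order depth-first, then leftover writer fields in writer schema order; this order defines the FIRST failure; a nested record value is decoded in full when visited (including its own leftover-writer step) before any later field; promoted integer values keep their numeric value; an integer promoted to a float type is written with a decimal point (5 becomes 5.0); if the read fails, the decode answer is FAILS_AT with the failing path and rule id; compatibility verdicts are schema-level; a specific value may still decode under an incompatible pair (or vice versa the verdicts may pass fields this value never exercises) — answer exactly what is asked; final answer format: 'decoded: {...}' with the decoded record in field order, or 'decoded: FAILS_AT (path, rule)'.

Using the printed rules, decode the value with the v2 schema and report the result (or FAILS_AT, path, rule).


each type pair in Invoice: writer, then reader
decoding the Invoice value with the v2 reader:
  read fails at attempts under R1 (no fill)
  => FAILS_AT (attempts, R1)
remaining Invoice differences; none change what is asked:
  removed field status from record Invoice -> shifts the Invoice verdicts, not this decode
  removed field weight from record Invoice (its key 5 joins the reserved list) -> shifts the Invoice verdicts, not this decode
  removed field extras from record Invoice (its key 8 joins the reserved list) -> shifts the Invoice verdicts, not this decode

decoded: FAILS_AT (attempts, R1)


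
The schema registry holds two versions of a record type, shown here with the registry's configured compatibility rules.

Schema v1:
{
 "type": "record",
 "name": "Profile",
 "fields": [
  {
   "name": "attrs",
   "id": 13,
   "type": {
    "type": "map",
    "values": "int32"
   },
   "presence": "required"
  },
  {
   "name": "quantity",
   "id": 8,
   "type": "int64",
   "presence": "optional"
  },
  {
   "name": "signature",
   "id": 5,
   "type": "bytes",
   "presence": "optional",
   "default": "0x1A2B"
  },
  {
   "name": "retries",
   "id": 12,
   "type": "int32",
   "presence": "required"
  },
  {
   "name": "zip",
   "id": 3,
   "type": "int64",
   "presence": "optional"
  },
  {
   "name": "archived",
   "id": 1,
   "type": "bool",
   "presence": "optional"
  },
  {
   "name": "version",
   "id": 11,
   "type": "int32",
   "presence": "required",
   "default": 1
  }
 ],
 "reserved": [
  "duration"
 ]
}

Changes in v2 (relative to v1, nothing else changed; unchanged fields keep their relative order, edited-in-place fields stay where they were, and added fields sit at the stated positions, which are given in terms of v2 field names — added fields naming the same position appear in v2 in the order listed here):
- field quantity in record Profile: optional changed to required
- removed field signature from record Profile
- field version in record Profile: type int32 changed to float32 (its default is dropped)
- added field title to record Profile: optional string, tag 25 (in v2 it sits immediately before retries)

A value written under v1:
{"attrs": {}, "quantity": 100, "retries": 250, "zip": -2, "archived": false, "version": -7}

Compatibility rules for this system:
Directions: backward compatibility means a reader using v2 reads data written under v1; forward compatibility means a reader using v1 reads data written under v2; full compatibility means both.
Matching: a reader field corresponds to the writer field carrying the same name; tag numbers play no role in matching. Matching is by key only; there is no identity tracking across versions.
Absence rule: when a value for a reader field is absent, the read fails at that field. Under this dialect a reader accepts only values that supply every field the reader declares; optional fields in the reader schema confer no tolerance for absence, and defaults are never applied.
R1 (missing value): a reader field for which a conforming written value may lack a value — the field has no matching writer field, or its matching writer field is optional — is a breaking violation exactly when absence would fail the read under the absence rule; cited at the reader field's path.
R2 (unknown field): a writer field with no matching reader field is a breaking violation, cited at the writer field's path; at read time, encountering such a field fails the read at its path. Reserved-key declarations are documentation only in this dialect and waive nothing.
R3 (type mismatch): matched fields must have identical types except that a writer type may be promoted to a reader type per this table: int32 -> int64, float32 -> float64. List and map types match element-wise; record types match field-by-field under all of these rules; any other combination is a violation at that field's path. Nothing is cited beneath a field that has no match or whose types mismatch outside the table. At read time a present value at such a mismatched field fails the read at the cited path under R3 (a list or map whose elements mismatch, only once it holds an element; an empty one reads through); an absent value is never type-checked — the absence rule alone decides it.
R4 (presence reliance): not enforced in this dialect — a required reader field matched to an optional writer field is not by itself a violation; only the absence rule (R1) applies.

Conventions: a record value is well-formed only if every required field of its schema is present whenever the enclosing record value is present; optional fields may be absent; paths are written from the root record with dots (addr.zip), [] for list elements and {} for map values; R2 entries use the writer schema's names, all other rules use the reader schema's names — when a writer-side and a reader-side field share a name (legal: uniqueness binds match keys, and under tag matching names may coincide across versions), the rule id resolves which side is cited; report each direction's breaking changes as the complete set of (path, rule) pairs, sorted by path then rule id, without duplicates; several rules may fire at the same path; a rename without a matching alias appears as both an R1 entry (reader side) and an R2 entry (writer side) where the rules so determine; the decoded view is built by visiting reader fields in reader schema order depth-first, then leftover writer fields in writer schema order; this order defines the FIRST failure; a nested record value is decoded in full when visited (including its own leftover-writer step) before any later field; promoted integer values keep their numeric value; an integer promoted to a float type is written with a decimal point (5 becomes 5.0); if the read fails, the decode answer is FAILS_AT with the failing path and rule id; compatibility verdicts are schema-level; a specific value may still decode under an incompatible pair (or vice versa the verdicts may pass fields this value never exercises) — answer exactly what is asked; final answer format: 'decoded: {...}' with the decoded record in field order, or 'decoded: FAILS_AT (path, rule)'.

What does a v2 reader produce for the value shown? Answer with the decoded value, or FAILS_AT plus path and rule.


the writer's type comes first in each Profile pair
decode walk for Profile under reader schema v2:
  attrs := {}
  quantity := 100
  read fails at title under R1 (no fill)
  => FAILS_AT (title, R1)
the rest of the Profile diff is inert for this question:
  field quantity in record Profile: optional changed to required -> affects the rule determinations only; this particular Profile value decodes identically
  removed field signature from record Profile -> affects the rule determinations only; this particular Profile value decodes identically
  field version in record Profile: type int32 changed to float32 (its default is dropped) -> affects the rule determinations only; this particular Profile value decodes identically

decoded: FAILS_AT (title, R1)


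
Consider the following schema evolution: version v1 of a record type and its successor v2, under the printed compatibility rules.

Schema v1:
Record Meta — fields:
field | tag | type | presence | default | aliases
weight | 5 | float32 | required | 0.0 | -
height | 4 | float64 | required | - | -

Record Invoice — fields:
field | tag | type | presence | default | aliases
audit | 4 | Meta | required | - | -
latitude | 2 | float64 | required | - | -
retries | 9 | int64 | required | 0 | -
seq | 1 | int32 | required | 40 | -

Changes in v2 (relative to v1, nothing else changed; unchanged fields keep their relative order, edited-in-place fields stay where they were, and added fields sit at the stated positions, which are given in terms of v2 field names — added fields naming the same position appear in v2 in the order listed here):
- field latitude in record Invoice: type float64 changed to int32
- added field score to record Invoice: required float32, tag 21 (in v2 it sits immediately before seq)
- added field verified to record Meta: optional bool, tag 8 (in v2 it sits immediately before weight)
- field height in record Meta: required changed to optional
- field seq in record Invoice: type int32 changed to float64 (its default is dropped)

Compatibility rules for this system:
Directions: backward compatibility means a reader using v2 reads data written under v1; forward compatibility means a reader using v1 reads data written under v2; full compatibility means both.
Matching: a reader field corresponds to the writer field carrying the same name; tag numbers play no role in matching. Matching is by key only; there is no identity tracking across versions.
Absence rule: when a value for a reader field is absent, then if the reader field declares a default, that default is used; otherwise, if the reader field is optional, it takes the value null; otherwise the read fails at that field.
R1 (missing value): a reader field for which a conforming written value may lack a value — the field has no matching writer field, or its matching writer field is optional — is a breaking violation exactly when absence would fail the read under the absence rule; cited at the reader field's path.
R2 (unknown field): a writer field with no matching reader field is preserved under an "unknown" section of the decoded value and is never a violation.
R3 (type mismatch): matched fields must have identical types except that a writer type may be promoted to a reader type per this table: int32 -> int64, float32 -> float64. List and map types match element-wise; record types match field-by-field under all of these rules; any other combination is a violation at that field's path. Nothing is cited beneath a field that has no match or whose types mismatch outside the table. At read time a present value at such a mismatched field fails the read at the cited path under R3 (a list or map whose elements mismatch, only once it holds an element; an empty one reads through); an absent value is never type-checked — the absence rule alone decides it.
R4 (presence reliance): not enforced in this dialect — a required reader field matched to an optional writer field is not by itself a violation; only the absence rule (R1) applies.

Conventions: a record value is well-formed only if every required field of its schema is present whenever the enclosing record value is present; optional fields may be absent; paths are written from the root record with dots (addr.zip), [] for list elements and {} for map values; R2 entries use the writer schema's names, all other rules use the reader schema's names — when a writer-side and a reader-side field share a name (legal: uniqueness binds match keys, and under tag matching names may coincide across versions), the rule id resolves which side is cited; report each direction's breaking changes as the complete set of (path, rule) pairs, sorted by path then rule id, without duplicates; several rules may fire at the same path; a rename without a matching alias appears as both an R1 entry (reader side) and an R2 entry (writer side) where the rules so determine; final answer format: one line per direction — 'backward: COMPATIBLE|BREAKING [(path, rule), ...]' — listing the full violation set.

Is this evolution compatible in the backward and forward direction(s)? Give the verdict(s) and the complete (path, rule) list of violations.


backward: BREAKING [(latitude, R3), (score, R1), (seq, R3)]; forward: BREAKING [(audit.height, R1), (latitude, R3), (seq, R3)]

the writer's type comes first in each Invoice pair
backward on Invoice — v2 reading data written by v1:
  audit <- audit (Meta -> Meta, writer required)
  latitude <- latitude (float64 -> int32, writer required)
  retries <- retries (int64 -> int64, writer required)
  no writer field matches reader score
  seq <- seq (int32 -> float64, writer required)
  no writer field matches reader audit.verified
  audit.weight <- audit.weight (float32 -> float32, writer required)
  audit.height <- audit.height (float64 -> float64, writer required)
  violation R3 at latitude
  violation R1 at score
  violation R3 at seq
  => backward: BREAKING (3)
forward on Invoice — v1 reading data written by v2:
  audit <- audit (Meta -> Meta, writer required)
  latitude <- latitude (int32 -> float64, writer required)
  retries <- retries (int64 -> int64, writer required)
  seq <- seq (float64 -> int32, writer required)
  score (writer side), unknown to reader
  audit.weight <- audit.weight (float32 -> float32, writer required)
  audit.height <- audit.height (float64 -> float64, writer optional)
  audit.verified (writer side), unknown to reader
  violation R1 at audit.height
  violation R3 at latitude
  violation R3 at seq
  => forward: BREAKING (3)
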